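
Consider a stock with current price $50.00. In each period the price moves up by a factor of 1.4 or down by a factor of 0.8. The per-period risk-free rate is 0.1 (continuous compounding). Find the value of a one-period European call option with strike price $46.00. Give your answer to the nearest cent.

$11.05

Risk-neutral probability p = (e^0.1 − 0.8)/(1.4 − 0.8) = 0.3052/0.6000 = 0.5086
Terminal stock prices: S_u = 70, S_d = 40
Terminal payoffs (S − K): max(24, 0) = 24, max(-6, 0) = 0
Node 0 (S = 50): V_0 = e^(−0.1)·[0.5086·24.0000 + 0.4914·0.0000] = 11.0452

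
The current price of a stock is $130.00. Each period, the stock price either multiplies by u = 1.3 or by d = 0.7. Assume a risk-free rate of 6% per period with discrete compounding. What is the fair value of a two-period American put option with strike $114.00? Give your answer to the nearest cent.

Risk-neutral probability p = (1 + 0.06 − 0.7)/(1.3 − 0.7) = 0.3600/0.6000 = 0.6000
Terminal stock prices: S_uu = 219.7, S_ud = 118.3, S_dd = 63.7
Terminal payoffs (K − S): max(-105.7, 0) = 0, max(-4.3, 0) = 0, max(50.3, 0) = 50.3
Node u (S = 169): continuation = 1/1.06·[0.6000·0.0000 + 0.4000·0.0000] = 0.0000; exercise value = 0.0000 ≤ continuation, so V_u = 0.0000
Node d (S = 91): continuation = 1/1.06·[0.6000·0.0000 + 0.4000·50.3000] = 18.9811; exercise value = 23.0000 > continuation, so V_d = 23.0000 (exercise)
Node 0 (S = 130): continuation = 1/1.06·[0.6000·0.0000 + 0.4000·23.0000] = 8.6792; exercise value = 0.0000 ≤ continuation, so V_0 = 8.6792

$8.68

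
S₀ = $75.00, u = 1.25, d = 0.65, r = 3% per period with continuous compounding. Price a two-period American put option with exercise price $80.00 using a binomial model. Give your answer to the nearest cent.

Risk-neutral probability p = (e^0.03 − 0.65)/(1.25 − 0.65) = 0.3805/0.6000 = 0.6341
Terminal stock prices: S_uu = 117.2, S_ud = 60.94, S_dd = 31.69
Terminal payoffs (K − S): max(-37.19, 0) = 0, max(19.06, 0) = 19.06, max(48.31, 0) = 48.31
Node u (S = 93.75): continuation = e^(−0.03)·[0.6341·0.0000 + 0.3659·19.0625] = 6.7690; exercise value = 0.0000 ≤ continuation, so V_u = 6.7690
Node d (S = 48.75): continuation = e^(−0.03)·[0.6341·19.0625 + 0.3659·48.3125] = 28.8856; exercise value = 31.2500 > continuation, so V_d = 31.2500 (exercise)
Node 0 (S = 75): continuation = e^(−0.03)·[0.6341·6.7690 + 0.3659·31.2500] = 15.2620; exercise value = 5.0000 ≤ continuation, so V_0 = 15.2620

$15.26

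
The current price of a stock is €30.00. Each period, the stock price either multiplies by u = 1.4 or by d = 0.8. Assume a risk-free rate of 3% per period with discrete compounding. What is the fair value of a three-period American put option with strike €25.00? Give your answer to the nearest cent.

€2.08

Risk-neutral probability p = (1 + 0.03 − 0.8)/(1.4 − 0.8) = 0.2300/0.6000 = 0.3833
Terminal stock prices: S_uuu = 82.32, S_uud = 47.04, S_udd = 26.88, S_ddd = 15.36
Terminal payoffs (K − S): max(-57.32, 0) = 0, max(-22.04, 0) = 0, max(-1.88, 0) = 0, max(9.64, 0) = 9.64
Node uu (S = 58.8): continuation = 1/1.03·[0.3833·0.0000 + 0.6167·0.0000] = 0.0000; exercise value = 0.0000 ≤ continuation, so V_uu = 0.0000
Node ud (S = 33.6): continuation = 1/1.03·[0.3833·0.0000 + 0.6167·0.0000] = 0.0000; exercise value = 0.0000 ≤ continuation, so V_ud = 0.0000
Node dd (S = 19.2): continuation = 1/1.03·[0.3833·0.0000 + 0.6167·9.6400] = 5.7715; exercise value = 5.8000 > continuation, so V_dd = 5.8000 (exercise)
Node u (S = 42): continuation = 1/1.03·[0.3833·0.0000 + 0.6167·0.0000] = 0.0000; exercise value = 0.0000 ≤ continuation, so V_u = 0.0000
Node d (S = 24): continuation = 1/1.03·[0.3833·0.0000 + 0.6167·5.8000] = 3.4725; exercise value = 1.0000 ≤ continuation, so V_d = 3.4725
Node 0 (S = 30): continuation = 1/1.03·[0.3833·0.0000 + 0.6167·3.4725] = 2.0790; exercise value = 0.0000 ≤ continuation, so V_0 = 2.0790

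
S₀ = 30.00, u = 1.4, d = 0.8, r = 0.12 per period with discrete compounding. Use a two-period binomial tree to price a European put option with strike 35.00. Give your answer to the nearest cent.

3.30

Risk-neutral probability p = (1 + 0.12 − 0.8)/(1.4 − 0.8) = 0.3200/0.6000 = 0.5333
Terminal stock prices: S_uu = 58.8, S_ud = 33.6, S_dd = 19.2
Terminal payoffs (K − S): max(-23.8, 0) = 0, max(1.4, 0) = 1.4, max(15.8, 0) = 15.8
Node u (S = 42): V_u = 1/1.12·[0.5333·0.0000 + 0.4667·1.4000] = 0.5833
Node d (S = 24): V_d = 1/1.12·[0.5333·1.4000 + 0.4667·15.8000] = 7.2500
Node 0 (S = 30): V_0 = 1/1.12·[0.5333·0.5833 + 0.4667·7.2500] = 3.2986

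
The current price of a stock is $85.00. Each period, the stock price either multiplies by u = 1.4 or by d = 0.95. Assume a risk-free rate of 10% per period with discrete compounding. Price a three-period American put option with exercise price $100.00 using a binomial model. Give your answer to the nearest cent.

$15.00

Risk-neutral probability p = (1 + 0.1 − 0.95)/(1.4 − 0.95) = 0.1500/0.4500 = 0.3333
Terminal stock prices: S_uuu = 233.2, S_uud = 158.3, S_udd = 107.4, S_ddd = 72.88
Terminal payoffs (K − S): max(-133.2, 0) = 0, max(-58.27, 0) = 0, max(-7.397, 0) = 0, max(27.12, 0) = 27.12
Node uu (S = 166.6): continuation = 1/1.1·[0.3333·0.0000 + 0.6667·0.0000] = 0.0000; exercise value = 0.0000 ≤ continuation, so V_uu = 0.0000
Node ud (S = 113): continuation = 1/1.1·[0.3333·0.0000 + 0.6667·0.0000] = 0.0000; exercise value = 0.0000 ≤ continuation, so V_ud = 0.0000
Node dd (S = 76.71): continuation = 1/1.1·[0.3333·0.0000 + 0.6667·27.1231] = 16.4383; exercise value = 23.2875 > continuation, so V_dd = 23.2875 (exercise)
Node u (S = 119): continuation = 1/1.1·[0.3333·0.0000 + 0.6667·0.0000] = 0.0000; exercise value = 0.0000 ≤ continuation, so V_u = 0.0000
Node d (S = 80.75): continuation = 1/1.1·[0.3333·0.0000 + 0.6667·23.2875] = 14.1136; exercise value = 19.2500 > continuation, so V_d = 19.2500 (exercise)
Node 0 (S = 85): continuation = 1/1.1·[0.3333·0.0000 + 0.6667·19.2500] = 11.6667; exercise value = 15.0000 > continuation, so V_0 = 15.0000 (exercise)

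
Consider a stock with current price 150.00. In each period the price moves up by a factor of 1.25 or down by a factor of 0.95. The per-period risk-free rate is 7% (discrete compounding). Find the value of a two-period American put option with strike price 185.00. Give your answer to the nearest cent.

35.00

Risk-neutral probability p = (1 + 0.07 − 0.95)/(1.25 − 0.95) = 0.1200/0.3000 = 0.4000
Terminal stock prices: S_uu = 234.4, S_ud = 178.1, S_dd = 135.4
Terminal payoffs (K − S): max(-49.38, 0) = 0, max(6.875, 0) = 6.875, max(49.62, 0) = 49.62
Node u (S = 187.5): continuation = 1/1.07·[0.4000·0.0000 + 0.6000·6.8750] = 3.8551; exercise value = 0.0000 ≤ continuation, so V_u = 3.8551
Node d (S = 142.5): continuation = 1/1.07·[0.4000·6.8750 + 0.6000·49.6250] = 30.3972; exercise value = 42.5000 > continuation, so V_d = 42.5000 (exercise)
Node 0 (S = 150): continuation = 1/1.07·[0.4000·3.8551 + 0.6000·42.5000] = 25.2729; exercise value = 35.0000 > continuation, so V_0 = 35.0000 (exercise)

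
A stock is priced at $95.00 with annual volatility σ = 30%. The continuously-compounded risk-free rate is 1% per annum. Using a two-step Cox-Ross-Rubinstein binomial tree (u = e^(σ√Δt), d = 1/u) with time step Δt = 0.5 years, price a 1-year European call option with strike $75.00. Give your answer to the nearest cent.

CRR parameters: u = e^(σ√Δt) = e^(0.3·√0.5) = 1.2363, d = 1/u = 0.8089
Per-period rate: rΔt = 0.01·0.5 = 0.005, so R = e^0.005 = 1.0050
Risk-neutral probability p = (e^0.005 − 0.8089)/(1.2363 − 0.8089) = 0.1962/0.4275 = 0.4589
Terminal stock prices: S_uu = 145.2, S_ud = 95, S_dd = 62.15
Terminal payoffs (S − K): max(70.2, 0) = 70.2, max(20, 0) = 20, max(-12.85, 0) = 0
Node u (S = 117.4): V_u = e^(−0.005)·[0.4589·70.2042 + 0.5411·20.0000] = 42.8236
Node d (S = 76.84): V_d = e^(−0.005)·[0.4589·20.0000 + 0.5411·0.0000] = 9.1321
Node 0 (S = 95): V_0 = e^(−0.005)·[0.4589·42.8236 + 0.5411·9.1321] = 24.4702

$24.47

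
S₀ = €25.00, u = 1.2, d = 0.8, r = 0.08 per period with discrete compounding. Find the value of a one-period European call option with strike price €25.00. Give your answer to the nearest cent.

Risk-neutral probability p = (1 + 0.08 − 0.8)/(1.2 − 0.8) = 0.2800/0.4000 = 0.7000
Terminal stock prices: S_u = 30, S_d = 20
Terminal payoffs (S − K): max(5, 0) = 5, max(-5, 0) = 0
Node 0 (S = 25): V_0 = 1/1.08·[0.7000·5.0000 + 0.3000·0.0000] = 3.2407

€3.24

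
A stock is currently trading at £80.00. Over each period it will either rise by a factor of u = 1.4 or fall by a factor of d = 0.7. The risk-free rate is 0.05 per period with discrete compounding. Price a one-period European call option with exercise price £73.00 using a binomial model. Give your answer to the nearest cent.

£18.57

Risk-neutral probability p = (1 + 0.05 − 0.7)/(1.4 − 0.7) = 0.3500/0.7000 = 0.5000
Terminal stock prices: S_u = 112, S_d = 56
Terminal payoffs (S − K): max(39, 0) = 39, max(-17, 0) = 0
Node 0 (S = 80): V_0 = 1/1.05·[0.5000·39.0000 + 0.5000·0.0000] = 18.5714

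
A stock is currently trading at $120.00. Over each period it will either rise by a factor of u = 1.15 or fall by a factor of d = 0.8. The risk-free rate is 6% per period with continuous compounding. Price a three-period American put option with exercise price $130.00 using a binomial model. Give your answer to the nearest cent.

Risk-neutral probability p = (e^0.06 − 0.8)/(1.15 − 0.8) = 0.2618/0.3500 = 0.7481
Terminal stock prices: S_uuu = 182.5, S_uud = 127, S_udd = 88.32, S_ddd = 61.44
Terminal payoffs (K − S): max(-52.5, 0) = 0, max(3.04, 0) = 3.04, max(41.68, 0) = 41.68, max(68.56, 0) = 68.56
Node uu (S = 158.7): continuation = e^(−0.06)·[0.7481·0.0000 + 0.2519·3.0400] = 0.7212; exercise value = 0.0000 ≤ continuation, so V_uu = 0.7212
Node ud (S = 110.4): continuation = e^(−0.06)·[0.7481·3.0400 + 0.2519·41.6800] = 12.0294; exercise value = 19.6000 > continuation, so V_ud = 19.6000 (exercise)
Node dd (S = 76.8): continuation = e^(−0.06)·[0.7481·41.6800 + 0.2519·68.5600] = 45.6294; exercise value = 53.2000 > continuation, so V_dd = 53.2000 (exercise)
Node u (S = 138): continuation = e^(−0.06)·[0.7481·0.7212 + 0.2519·19.6000] = 5.1577; exercise value = 0.0000 ≤ continuation, so V_u = 5.1577
Node d (S = 96): continuation = e^(−0.06)·[0.7481·19.6000 + 0.2519·53.2000] = 26.4294; exercise value = 34.0000 > continuation, so V_d = 34.0000 (exercise)
Node 0 (S = 120): continuation = e^(−0.06)·[0.7481·5.1577 + 0.2519·34.0000] = 11.6995; exercise value = 10.0000 ≤ continuation, so V_0 = 11.6995

$11.70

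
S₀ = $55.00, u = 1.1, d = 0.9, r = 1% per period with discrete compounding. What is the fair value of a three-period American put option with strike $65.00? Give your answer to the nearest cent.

Risk-neutral probability p = (1 + 0.01 − 0.9)/(1.1 − 0.9) = 0.1100/0.2000 = 0.5500
Terminal stock prices: S_uuu = 73.21, S_uud = 59.9, S_udd = 49.01, S_ddd = 40.1
Terminal payoffs (K − S): max(-8.205, 0) = 0, max(5.105, 0) = 5.105, max(15.99, 0) = 15.99, max(24.9, 0) = 24.9
Node uu (S = 66.55): continuation = 1/1.01·[0.5500·0.0000 + 0.4500·5.1050] = 2.2745; exercise value = 0.0000 ≤ continuation, so V_uu = 2.2745
Node ud (S = 54.45): continuation = 1/1.01·[0.5500·5.1050 + 0.4500·15.9950] = 9.9064; exercise value = 10.5500 > continuation, so V_ud = 10.5500 (exercise)
Node dd (S = 44.55): continuation = 1/1.01·[0.5500·15.9950 + 0.4500·24.9050] = 19.8064; exercise value = 20.4500 > continuation, so V_dd = 20.4500 (exercise)
Node u (S = 60.5): continuation = 1/1.01·[0.5500·2.2745 + 0.4500·10.5500] = 5.9391; exercise value = 4.5000 ≤ continuation, so V_u = 5.9391
Node d (S = 49.5): continuation = 1/1.01·[0.5500·10.5500 + 0.4500·20.4500] = 14.8564; exercise value = 15.5000 > continuation, so V_d = 15.5000 (exercise)
Node 0 (S = 55): continuation = 1/1.01·[0.5500·5.9391 + 0.4500·15.5000] = 10.1401; exercise value = 10.0000 ≤ continuation, so V_0 = 10.1401

$10.14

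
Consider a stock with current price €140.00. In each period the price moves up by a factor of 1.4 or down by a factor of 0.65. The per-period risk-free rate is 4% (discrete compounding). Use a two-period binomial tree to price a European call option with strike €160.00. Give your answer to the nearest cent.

Risk-neutral probability p = (1 + 0.04 − 0.65)/(1.4 − 0.65) = 0.3900/0.7500 = 0.5200
Terminal stock prices: S_uu = 274.4, S_ud = 127.4, S_dd = 59.15
Terminal payoffs (S − K): max(114.4, 0) = 114.4, max(-32.6, 0) = 0, max(-100.8, 0) = 0
Node u (S = 196): V_u = 1/1.04·[0.5200·114.4000 + 0.4800·0.0000] = 57.2000
Node d (S = 91): V_d = 1/1.04·[0.5200·0.0000 + 0.4800·0.0000] = 0.0000
Node 0 (S = 140): V_0 = 1/1.04·[0.5200·57.2000 + 0.4800·0.0000] = 28.6000

€28.60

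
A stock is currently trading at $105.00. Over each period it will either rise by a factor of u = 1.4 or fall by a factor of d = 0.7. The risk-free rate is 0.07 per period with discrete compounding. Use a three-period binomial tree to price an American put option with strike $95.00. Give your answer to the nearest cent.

$12.86

Risk-neutral probability p = (1 + 0.07 − 0.7)/(1.4 − 0.7) = 0.3700/0.7000 = 0.5286
Terminal stock prices: S_uuu = 288.1, S_uud = 144.1, S_udd = 72.03, S_ddd = 36.01
Terminal payoffs (K − S): max(-193.1, 0) = 0, max(-49.06, 0) = 0, max(22.97, 0) = 22.97, max(58.99, 0) = 58.99
Node uu (S = 205.8): continuation = 1/1.07·[0.5286·0.0000 + 0.4714·0.0000] = 0.0000; exercise value = 0.0000 ≤ continuation, so V_uu = 0.0000
Node ud (S = 102.9): continuation = 1/1.07·[0.5286·0.0000 + 0.4714·22.9700] = 10.1203; exercise value = 0.0000 ≤ continuation, so V_ud = 10.1203
Node dd (S = 51.45): continuation = 1/1.07·[0.5286·22.9700 + 0.4714·58.9850] = 37.3350; exercise value = 43.5500 > continuation, so V_dd = 43.5500 (exercise)
Node u (S = 147): continuation = 1/1.07·[0.5286·0.0000 + 0.4714·10.1203] = 4.4589; exercise value = 0.0000 ≤ continuation, so V_u = 4.4589
Node d (S = 73.5): continuation = 1/1.07·[0.5286·10.1203 + 0.4714·43.5500] = 24.1869; exercise value = 21.5000 ≤ continuation, so V_d = 24.1869
Node 0 (S = 105): continuation = 1/1.07·[0.5286·4.4589 + 0.4714·24.1869] = 12.8591; exercise value = 0.0000 ≤ continuation, so V_0 = 12.8591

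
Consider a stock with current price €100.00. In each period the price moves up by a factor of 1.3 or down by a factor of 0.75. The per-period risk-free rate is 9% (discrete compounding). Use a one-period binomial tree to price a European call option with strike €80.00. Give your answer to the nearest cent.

€28.36

Risk-neutral probability p = (1 + 0.09 − 0.75)/(1.3 − 0.75) = 0.3400/0.5500 = 0.6182
Terminal stock prices: S_u = 130, S_d = 75
Terminal payoffs (S − K): max(50, 0) = 50, max(-5, 0) = 0
Node 0 (S = 100): V_0 = 1/1.09·[0.6182·50.0000 + 0.3818·0.0000] = 28.3570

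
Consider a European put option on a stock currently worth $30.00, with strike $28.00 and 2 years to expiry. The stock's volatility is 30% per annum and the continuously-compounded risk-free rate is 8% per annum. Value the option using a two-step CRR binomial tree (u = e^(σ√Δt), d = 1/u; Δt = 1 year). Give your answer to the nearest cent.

$1.88

CRR parameters: u = e^(σ√Δt) = e^(0.3·√1) = 1.3499, d = 1/u = 0.7408
Per-period rate: rΔt = 0.08·1 = 0.08, so R = e^0.08 = 1.0833
Risk-neutral probability p = (e^0.08 − 0.7408)/(1.3499 − 0.7408) = 0.3425/0.6090 = 0.5623
Terminal stock prices: S_uu = 54.66, S_ud = 30, S_dd = 16.46
Terminal payoffs (K − S): max(-26.66, 0) = 0, max(-2, 0) = 0, max(11.54, 0) = 11.54
Node u (S = 40.5): V_u = e^(−0.08)·[0.5623·0.0000 + 0.4377·0.0000] = 0.0000
Node d (S = 22.22): V_d = e^(−0.08)·[0.5623·0.0000 + 0.4377·11.5357] = 4.6609
Node 0 (S = 30): V_0 = e^(−0.08)·[0.5623·0.0000 + 0.4377·4.6609] = 1.8832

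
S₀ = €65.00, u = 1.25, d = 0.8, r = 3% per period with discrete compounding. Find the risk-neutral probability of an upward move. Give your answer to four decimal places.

p = 0.5111

Risk-neutral probability p = (1 + 0.03 − 0.8)/(1.25 − 0.8) = 0.2300/0.4500 = 0.5111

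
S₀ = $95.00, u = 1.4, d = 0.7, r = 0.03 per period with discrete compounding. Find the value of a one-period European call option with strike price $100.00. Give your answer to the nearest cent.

$15.10

Risk-neutral probability p = (1 + 0.03 − 0.7)/(1.4 − 0.7) = 0.3300/0.7000 = 0.4714
Terminal stock prices: S_u = 133, S_d = 66.5
Terminal payoffs (S − K): max(33, 0) = 33, max(-33.5, 0) = 0
Node 0 (S = 95): V_0 = 1/1.03·[0.4714·33.0000 + 0.5286·0.0000] = 15.1040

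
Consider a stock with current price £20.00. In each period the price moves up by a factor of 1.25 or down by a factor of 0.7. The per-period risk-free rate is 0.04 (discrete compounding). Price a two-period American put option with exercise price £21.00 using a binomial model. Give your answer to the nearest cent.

£3.33

Risk-neutral probability p = (1 + 0.04 − 0.7)/(1.25 − 0.7) = 0.3400/0.5500 = 0.6182
Terminal stock prices: S_uu = 31.25, S_ud = 17.5, S_dd = 9.8
Terminal payoffs (K − S): max(-10.25, 0) = 0, max(3.5, 0) = 3.5, max(11.2, 0) = 11.2
Node u (S = 25): continuation = 1/1.04·[0.6182·0.0000 + 0.3818·3.5000] = 1.2850; exercise value = 0.0000 ≤ continuation, so V_u = 1.2850
Node d (S = 14): continuation = 1/1.04·[0.6182·3.5000 + 0.3818·11.2000] = 6.1923; exercise value = 7.0000 > continuation, so V_d = 7.0000 (exercise)
Node 0 (S = 20): continuation = 1/1.04·[0.6182·1.2850 + 0.3818·7.0000] = 3.3337; exercise value = 1.0000 ≤ continuation, so V_0 = 3.3337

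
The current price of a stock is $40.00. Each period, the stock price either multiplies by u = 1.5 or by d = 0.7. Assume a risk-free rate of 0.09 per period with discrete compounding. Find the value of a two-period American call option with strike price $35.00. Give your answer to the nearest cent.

$13.95

Risk-neutral probability p = (1 + 0.09 − 0.7)/(1.5 − 0.7) = 0.3900/0.8000 = 0.4875
Terminal stock prices: S_uu = 90, S_ud = 42, S_dd = 19.6
Terminal payoffs (S − K): max(55, 0) = 55, max(7, 0) = 7, max(-15.4, 0) = 0
Node u (S = 60): continuation = 1/1.09·[0.4875·55.0000 + 0.5125·7.0000] = 27.8899; exercise value = 25.0000 ≤ continuation, so V_u = 27.8899
Node d (S = 28): continuation = 1/1.09·[0.4875·7.0000 + 0.5125·0.0000] = 3.1307; exercise value = 0.0000 ≤ continuation, so V_d = 3.1307
Node 0 (S = 40): continuation = 1/1.09·[0.4875·27.8899 + 0.5125·3.1307] = 13.9457; exercise value = 5.0000 ≤ continuation, so V_0 = 13.9457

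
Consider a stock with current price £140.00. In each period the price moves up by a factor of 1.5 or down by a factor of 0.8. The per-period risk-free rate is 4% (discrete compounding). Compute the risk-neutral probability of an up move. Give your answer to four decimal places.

Risk-neutral probability p = (1 + 0.04 − 0.8)/(1.5 − 0.8) = 0.2400/0.7000 = 0.3429

p = 0.3429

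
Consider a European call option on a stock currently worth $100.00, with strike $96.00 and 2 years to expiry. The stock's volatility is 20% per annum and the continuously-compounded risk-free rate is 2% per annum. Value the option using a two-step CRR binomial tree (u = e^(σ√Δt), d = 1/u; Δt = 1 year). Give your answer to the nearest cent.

CRR parameters: u = e^(σ√Δt) = e^(0.2·√1) = 1.2214, d = 1/u = 0.8187
Per-period rate: rΔt = 0.02·1 = 0.02, so R = e^0.02 = 1.0202
Risk-neutral probability p = (e^0.02 − 0.8187)/(1.2214 − 0.8187) = 0.2015/0.4027 = 0.5003
Terminal stock prices: S_uu = 149.2, S_ud = 100, S_dd = 67.03
Terminal payoffs (S − K): max(53.18, 0) = 53.18, max(4, 0) = 4, max(-28.97, 0) = 0
Node u (S = 122.1): V_u = e^(−0.02)·[0.5003·53.1825 + 0.4997·4.0000] = 28.0412
Node d (S = 81.87): V_d = e^(−0.02)·[0.5003·4.0000 + 0.4997·0.0000] = 1.9617
Node 0 (S = 100): V_0 = e^(−0.02)·[0.5003·28.0412 + 0.4997·1.9617] = 14.7130

$14.71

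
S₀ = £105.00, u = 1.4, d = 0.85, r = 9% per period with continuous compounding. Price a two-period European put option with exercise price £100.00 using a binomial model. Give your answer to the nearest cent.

Risk-neutral probability p = (e^0.09 − 0.85)/(1.4 − 0.85) = 0.2442/0.5500 = 0.4440
Terminal stock prices: S_uu = 205.8, S_ud = 125, S_dd = 75.86
Terminal payoffs (K − S): max(-105.8, 0) = 0, max(-24.95, 0) = 0, max(24.14, 0) = 24.14
Node u (S = 147): V_u = e^(−0.09)·[0.4440·0.0000 + 0.5560·0.0000] = 0.0000
Node d (S = 89.25): V_d = e^(−0.09)·[0.4440·0.0000 + 0.5560·24.1375] = 12.2664
Node 0 (S = 105): V_0 = e^(−0.09)·[0.4440·0.0000 + 0.5560·12.2664] = 6.2336

£6.23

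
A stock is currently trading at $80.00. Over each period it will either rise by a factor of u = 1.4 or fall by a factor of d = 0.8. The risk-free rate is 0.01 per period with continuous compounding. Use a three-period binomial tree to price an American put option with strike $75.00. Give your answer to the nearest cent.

Risk-neutral probability p = (e^0.01 − 0.8)/(1.4 − 0.8) = 0.2101/0.6000 = 0.3501
Terminal stock prices: S_uuu = 219.5, S_uud = 125.4, S_udd = 71.68, S_ddd = 40.96
Terminal payoffs (K − S): max(-144.5, 0) = 0, max(-50.44, 0) = 0, max(3.32, 0) = 3.32, max(34.04, 0) = 34.04
Node uu (S = 156.8): continuation = e^(−0.01)·[0.3501·0.0000 + 0.6499·0.0000] = 0.0000; exercise value = 0.0000 ≤ continuation, so V_uu = 0.0000
Node ud (S = 89.6): continuation = e^(−0.01)·[0.3501·0.0000 + 0.6499·3.3200] = 2.1363; exercise value = 0.0000 ≤ continuation, so V_ud = 2.1363
Node dd (S = 51.2): continuation = e^(−0.01)·[0.3501·3.3200 + 0.6499·34.0400] = 23.0537; exercise value = 23.8000 > continuation, so V_dd = 23.8000 (exercise)
Node u (S = 112): continuation = e^(−0.01)·[0.3501·0.0000 + 0.6499·2.1363] = 1.3746; exercise value = 0.0000 ≤ continuation, so V_u = 1.3746
Node d (S = 64): continuation = e^(−0.01)·[0.3501·2.1363 + 0.6499·23.8000] = 16.0545; exercise value = 11.0000 ≤ continuation, so V_d = 16.0545
Node 0 (S = 80): continuation = e^(−0.01)·[0.3501·1.3746 + 0.6499·16.0545] = 10.8067; exercise value = 0.0000 ≤ continuation, so V_0 = 10.8067

$10.81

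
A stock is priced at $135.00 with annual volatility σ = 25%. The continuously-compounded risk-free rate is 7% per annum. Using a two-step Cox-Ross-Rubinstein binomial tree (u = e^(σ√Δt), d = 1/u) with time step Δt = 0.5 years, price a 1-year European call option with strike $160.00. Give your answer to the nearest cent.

$9.30

CRR parameters: u = e^(σ√Δt) = e^(0.25·√0.5) = 1.1934, d = 1/u = 0.8380
Per-period rate: rΔt = 0.07·0.5 = 0.035, so R = e^0.035 = 1.0356
Risk-neutral probability p = (e^0.035 − 0.8380)/(1.1934 − 0.8380) = 0.1977/0.3554 = 0.5561
Terminal stock prices: S_uu = 192.3, S_ud = 135, S_dd = 94.8
Terminal payoffs (S − K): max(32.26, 0) = 32.26, max(-25, 0) = 0, max(-65.2, 0) = 0
Node u (S = 161.1): V_u = e^(−0.035)·[0.5561·32.2561 + 0.4439·0.0000] = 17.3221
Node d (S = 113.1): V_d = e^(−0.035)·[0.5561·0.0000 + 0.4439·0.0000] = 0.0000
Node 0 (S = 135): V_0 = e^(−0.035)·[0.5561·17.3221 + 0.4439·0.0000] = 9.3022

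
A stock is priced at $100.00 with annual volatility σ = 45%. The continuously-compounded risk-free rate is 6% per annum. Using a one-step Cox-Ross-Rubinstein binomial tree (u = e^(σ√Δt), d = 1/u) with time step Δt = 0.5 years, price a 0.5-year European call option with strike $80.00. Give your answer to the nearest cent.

$26.11

CRR parameters: u = e^(σ√Δt) = e^(0.45·√0.5) = 1.3746, d = 1/u = 0.7275
Per-period rate: rΔt = 0.06·0.5 = 0.03, so R = e^0.03 = 1.0305
Risk-neutral probability p = (e^0.03 − 0.7275)/(1.3746 − 0.7275) = 0.3030/0.6472 = 0.4682
Terminal stock prices: S_u = 137.5, S_d = 72.75
Terminal payoffs (S − K): max(57.46, 0) = 57.46, max(-7.254, 0) = 0
Node 0 (S = 100): V_0 = e^(−0.03)·[0.4682·57.4648 + 0.5318·0.0000] = 26.1083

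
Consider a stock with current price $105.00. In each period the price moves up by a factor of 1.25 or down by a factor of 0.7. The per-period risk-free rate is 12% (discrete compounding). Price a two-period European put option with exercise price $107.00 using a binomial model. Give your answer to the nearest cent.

Risk-neutral probability p = (1 + 0.12 − 0.7)/(1.25 − 0.7) = 0.4200/0.5500 = 0.7636
Terminal stock prices: S_uu = 164.1, S_ud = 91.88, S_dd = 51.45
Terminal payoffs (K − S): max(-57.06, 0) = 0, max(15.12, 0) = 15.12, max(55.55, 0) = 55.55
Node u (S = 131.2): V_u = 1/1.12·[0.7636·0.0000 + 0.2364·15.1250] = 3.1920
Node d (S = 73.5): V_d = 1/1.12·[0.7636·15.1250 + 0.2364·55.5500] = 22.0357
Node 0 (S = 105): V_0 = 1/1.12·[0.7636·3.1920 + 0.2364·22.0357] = 6.8267

$6.83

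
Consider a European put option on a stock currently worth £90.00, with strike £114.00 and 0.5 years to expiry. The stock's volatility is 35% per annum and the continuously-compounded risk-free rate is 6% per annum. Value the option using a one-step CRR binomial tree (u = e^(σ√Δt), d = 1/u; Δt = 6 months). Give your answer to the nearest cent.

£21.25

CRR parameters: u = e^(σ√Δt) = e^(0.35·√0.5) = 1.2808, d = 1/u = 0.7808
Per-period rate: rΔt = 0.06·0.5 = 0.03, so R = e^0.03 = 1.0305
Risk-neutral probability p = (e^0.03 − 0.7808)/(1.2808 − 0.7808) = 0.2497/0.5000 = 0.4993
Terminal stock prices: S_u = 115.3, S_d = 70.27
Terminal payoffs (K − S): max(-1.272, 0) = 0, max(43.73, 0) = 43.73
Node 0 (S = 90): V_0 = e^(−0.03)·[0.4993·0.0000 + 0.5007·43.7316] = 21.2473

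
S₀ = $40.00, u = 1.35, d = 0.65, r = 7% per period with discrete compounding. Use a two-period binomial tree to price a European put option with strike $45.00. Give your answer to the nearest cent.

$8.08

Risk-neutral probability p = (1 + 0.07 − 0.65)/(1.35 − 0.65) = 0.4200/0.7000 = 0.6000
Terminal stock prices: S_uu = 72.9, S_ud = 35.1, S_dd = 16.9
Terminal payoffs (K − S): max(-27.9, 0) = 0, max(9.9, 0) = 9.9, max(28.1, 0) = 28.1
Node u (S = 54): V_u = 1/1.07·[0.6000·0.0000 + 0.4000·9.9000] = 3.7009
Node d (S = 26): V_d = 1/1.07·[0.6000·9.9000 + 0.4000·28.1000] = 16.0561
Node 0 (S = 40): V_0 = 1/1.07·[0.6000·3.7009 + 0.4000·16.0561] = 8.0776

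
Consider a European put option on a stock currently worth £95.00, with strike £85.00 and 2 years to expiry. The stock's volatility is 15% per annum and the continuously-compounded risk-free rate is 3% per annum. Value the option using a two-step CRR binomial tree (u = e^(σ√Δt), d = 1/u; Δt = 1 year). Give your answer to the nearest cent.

CRR parameters: u = e^(σ√Δt) = e^(0.15·√1) = 1.1618, d = 1/u = 0.8607
Per-period rate: rΔt = 0.03·1 = 0.03, so R = e^0.03 = 1.0305
Risk-neutral probability p = (e^0.03 − 0.8607)/(1.1618 − 0.8607) = 0.1697/0.3011 = 0.5637
Terminal stock prices: S_uu = 128.2, S_ud = 95, S_dd = 70.38
Terminal payoffs (K − S): max(-43.24, 0) = 0, max(-10, 0) = 0, max(14.62, 0) = 14.62
Node u (S = 110.4): V_u = e^(−0.03)·[0.5637·0.0000 + 0.4363·0.0000] = 0.0000
Node d (S = 81.77): V_d = e^(−0.03)·[0.5637·0.0000 + 0.4363·14.6223] = 6.1911
Node 0 (S = 95): V_0 = e^(−0.03)·[0.5637·0.0000 + 0.4363·6.1911] = 2.6213

£2.62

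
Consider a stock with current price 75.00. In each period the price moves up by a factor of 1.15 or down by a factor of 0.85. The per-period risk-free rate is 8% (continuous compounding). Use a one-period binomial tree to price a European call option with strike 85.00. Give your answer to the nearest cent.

0.90

Risk-neutral probability p = (e^0.08 − 0.85)/(1.15 − 0.85) = 0.2333/0.3000 = 0.7776
Terminal stock prices: S_u = 86.25, S_d = 63.75
Terminal payoffs (S − K): max(1.25, 0) = 1.25, max(-21.25, 0) = 0
Node 0 (S = 75): V_0 = e^(−0.08)·[0.7776·1.2500 + 0.2224·0.0000] = 0.8973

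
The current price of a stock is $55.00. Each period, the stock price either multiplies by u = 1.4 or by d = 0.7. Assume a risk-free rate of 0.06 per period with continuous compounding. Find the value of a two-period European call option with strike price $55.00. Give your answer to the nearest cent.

Risk-neutral probability p = (e^0.06 − 0.7)/(1.4 − 0.7) = 0.3618/0.7000 = 0.5169
Terminal stock prices: S_uu = 107.8, S_ud = 53.9, S_dd = 26.95
Terminal payoffs (S − K): max(52.8, 0) = 52.8, max(-1.1, 0) = 0, max(-28.05, 0) = 0
Node u (S = 77): V_u = e^(−0.06)·[0.5169·52.8000 + 0.4831·0.0000] = 25.7034
Node d (S = 38.5): V_d = e^(−0.06)·[0.5169·0.0000 + 0.4831·0.0000] = 0.0000
Node 0 (S = 55): V_0 = e^(−0.06)·[0.5169·25.7034 + 0.4831·0.0000] = 12.5126

$12.51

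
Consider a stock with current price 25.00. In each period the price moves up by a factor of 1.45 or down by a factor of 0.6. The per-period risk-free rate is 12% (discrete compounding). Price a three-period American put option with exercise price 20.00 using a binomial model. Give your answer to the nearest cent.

2.23

Risk-neutral probability p = (1 + 0.12 − 0.6)/(1.45 − 0.6) = 0.5200/0.8500 = 0.6118
Terminal stock prices: S_uuu = 76.22, S_uud = 31.54, S_udd = 13.05, S_ddd = 5.4
Terminal payoffs (K − S): max(-56.22, 0) = 0, max(-11.54, 0) = 0, max(6.95, 0) = 6.95, max(14.6, 0) = 14.6
Node uu (S = 52.56): continuation = 1/1.12·[0.6118·0.0000 + 0.3882·0.0000] = 0.0000; exercise value = 0.0000 ≤ continuation, so V_uu = 0.0000
Node ud (S = 21.75): continuation = 1/1.12·[0.6118·0.0000 + 0.3882·6.9500] = 2.4091; exercise value = 0.0000 ≤ continuation, so V_ud = 2.4091
Node dd (S = 9): continuation = 1/1.12·[0.6118·6.9500 + 0.3882·14.6000] = 8.8571; exercise value = 11.0000 > continuation, so V_dd = 11.0000 (exercise)
Node u (S = 36.25): continuation = 1/1.12·[0.6118·0.0000 + 0.3882·2.4091] = 0.8351; exercise value = 0.0000 ≤ continuation, so V_u = 0.8351
Node d (S = 15): continuation = 1/1.12·[0.6118·2.4091 + 0.3882·11.0000] = 5.1289; exercise value = 5.0000 ≤ continuation, so V_d = 5.1289
Node 0 (S = 25): continuation = 1/1.12·[0.6118·0.8351 + 0.3882·5.1289] = 2.2340; exercise value = 0.0000 ≤ continuation, so V_0 = 2.2340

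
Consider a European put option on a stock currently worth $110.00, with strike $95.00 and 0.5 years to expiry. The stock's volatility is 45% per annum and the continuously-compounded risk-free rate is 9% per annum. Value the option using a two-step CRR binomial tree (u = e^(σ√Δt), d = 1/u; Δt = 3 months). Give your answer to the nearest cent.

$6.08

CRR parameters: u = e^(σ√Δt) = e^(0.45·√0.25) = 1.2523, d = 1/u = 0.7985
Per-period rate: rΔt = 0.09·0.25 = 0.0225, so R = e^0.0225 = 1.0228
Risk-neutral probability p = (e^0.0225 − 0.7985)/(1.2523 − 0.7985) = 0.2242/0.4538 = 0.4941
Terminal stock prices: S_uu = 172.5, S_ud = 110, S_dd = 70.14
Terminal payoffs (K − S): max(-77.51, 0) = 0, max(-15, 0) = 0, max(24.86, 0) = 24.86
Node u (S = 137.8): V_u = e^(−0.0225)·[0.4941·0.0000 + 0.5059·0.0000] = 0.0000
Node d (S = 87.84): V_d = e^(−0.0225)·[0.4941·0.0000 + 0.5059·24.8609] = 12.2966
Node 0 (S = 110): V_0 = e^(−0.0225)·[0.4941·0.0000 + 0.5059·12.2966] = 6.0821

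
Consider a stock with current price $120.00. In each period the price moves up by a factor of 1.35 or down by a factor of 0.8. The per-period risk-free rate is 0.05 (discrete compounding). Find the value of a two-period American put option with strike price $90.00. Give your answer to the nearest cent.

Risk-neutral probability p = (1 + 0.05 − 0.8)/(1.35 − 0.8) = 0.2500/0.5500 = 0.4545
Terminal stock prices: S_uu = 218.7, S_ud = 129.6, S_dd = 76.8
Terminal payoffs (K − S): max(-128.7, 0) = 0, max(-39.6, 0) = 0, max(13.2, 0) = 13.2
Node u (S = 162): continuation = 1/1.05·[0.4545·0.0000 + 0.5455·0.0000] = 0.0000; exercise value = 0.0000 ≤ continuation, so V_u = 0.0000
Node d (S = 96): continuation = 1/1.05·[0.4545·0.0000 + 0.5455·13.2000] = 6.8571; exercise value = 0.0000 ≤ continuation, so V_d = 6.8571
Node 0 (S = 120): continuation = 1/1.05·[0.4545·0.0000 + 0.5455·6.8571] = 3.5622; exercise value = 0.0000 ≤ continuation, so V_0 = 3.5622

$3.56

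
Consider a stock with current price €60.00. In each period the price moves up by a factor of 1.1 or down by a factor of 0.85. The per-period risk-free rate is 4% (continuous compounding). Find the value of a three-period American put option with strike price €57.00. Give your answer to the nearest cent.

€1.72

Risk-neutral probability p = (e^0.04 − 0.85)/(1.1 − 0.85) = 0.1908/0.2500 = 0.7632
Terminal stock prices: S_uuu = 79.86, S_uud = 61.71, S_udd = 47.68, S_ddd = 36.85
Terminal payoffs (K − S): max(-22.86, 0) = 0, max(-4.71, 0) = 0, max(9.315, 0) = 9.315, max(20.15, 0) = 20.15
Node uu (S = 72.6): continuation = e^(−0.04)·[0.7632·0.0000 + 0.2368·0.0000] = 0.0000; exercise value = 0.0000 ≤ continuation, so V_uu = 0.0000
Node ud (S = 56.1): continuation = e^(−0.04)·[0.7632·0.0000 + 0.2368·9.3150] = 2.1189; exercise value = 0.9000 ≤ continuation, so V_ud = 2.1189
Node dd (S = 43.35): continuation = e^(−0.04)·[0.7632·9.3150 + 0.2368·20.1525] = 11.4150; exercise value = 13.6500 > continuation, so V_dd = 13.6500 (exercise)
Node u (S = 66): continuation = e^(−0.04)·[0.7632·0.0000 + 0.2368·2.1189] = 0.4820; exercise value = 0.0000 ≤ continuation, so V_u = 0.4820
Node d (S = 51): continuation = e^(−0.04)·[0.7632·2.1189 + 0.2368·13.6500] = 4.6588; exercise value = 6.0000 > continuation, so V_d = 6.0000 (exercise)
Node 0 (S = 60): continuation = e^(−0.04)·[0.7632·0.4820 + 0.2368·6.0000] = 1.7183; exercise value = 0.0000 ≤ continuation, so V_0 = 1.7183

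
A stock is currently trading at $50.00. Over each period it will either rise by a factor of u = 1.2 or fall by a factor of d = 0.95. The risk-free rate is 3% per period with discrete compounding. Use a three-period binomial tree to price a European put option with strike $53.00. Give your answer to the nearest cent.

$2.92

Risk-neutral probability p = (1 + 0.03 − 0.95)/(1.2 − 0.95) = 0.0800/0.2500 = 0.3200
Terminal stock prices: S_uuu = 86.4, S_uud = 68.4, S_udd = 54.15, S_ddd = 42.87
Terminal payoffs (K − S): max(-33.4, 0) = 0, max(-15.4, 0) = 0, max(-1.15, 0) = 0, max(10.13, 0) = 10.13
Node uu (S = 72): V_uu = 1/1.03·[0.3200·0.0000 + 0.6800·0.0000] = 0.0000
Node ud (S = 57): V_ud = 1/1.03·[0.3200·0.0000 + 0.6800·0.0000] = 0.0000
Node dd (S = 45.12): V_dd = 1/1.03·[0.3200·0.0000 + 0.6800·10.1313] = 6.6886
Node u (S = 60): V_u = 1/1.03·[0.3200·0.0000 + 0.6800·0.0000] = 0.0000
Node d (S = 47.5): V_d = 1/1.03·[0.3200·0.0000 + 0.6800·6.6886] = 4.4158
Node 0 (S = 50): V_0 = 1/1.03·[0.3200·0.0000 + 0.6800·4.4158] = 2.9153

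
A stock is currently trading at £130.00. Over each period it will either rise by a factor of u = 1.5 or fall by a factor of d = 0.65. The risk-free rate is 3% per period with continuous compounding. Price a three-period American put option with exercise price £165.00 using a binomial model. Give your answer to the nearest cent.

Risk-neutral probability p = (e^0.03 − 0.65)/(1.5 − 0.65) = 0.3805/0.8500 = 0.4476
Terminal stock prices: S_uuu = 438.8, S_uud = 190.1, S_udd = 82.39, S_ddd = 35.7
Terminal payoffs (K − S): max(-273.8, 0) = 0, max(-25.12, 0) = 0, max(82.61, 0) = 82.61, max(129.3, 0) = 129.3
Node uu (S = 292.5): continuation = e^(−0.03)·[0.4476·0.0000 + 0.5524·0.0000] = 0.0000; exercise value = 0.0000 ≤ continuation, so V_uu = 0.0000
Node ud (S = 126.8): continuation = e^(−0.03)·[0.4476·0.0000 + 0.5524·82.6125] = 44.2869; exercise value = 38.2500 ≤ continuation, so V_ud = 44.2869
Node dd (S = 54.93): continuation = e^(−0.03)·[0.4476·82.6125 + 0.5524·129.2987] = 105.1985; exercise value = 110.0750 > continuation, so V_dd = 110.0750 (exercise)
Node u (S = 195): continuation = e^(−0.03)·[0.4476·0.0000 + 0.5524·44.2869] = 23.7414; exercise value = 0.0000 ≤ continuation, so V_u = 23.7414
Node d (S = 84.5): continuation = e^(−0.03)·[0.4476·44.2869 + 0.5524·110.0750] = 78.2457; exercise value = 80.5000 > continuation, so V_d = 80.5000 (exercise)
Node 0 (S = 130): continuation = e^(−0.03)·[0.4476·23.7414 + 0.5524·80.5000] = 53.4669; exercise value = 35.0000 ≤ continuation, so V_0 = 53.4669

£53.47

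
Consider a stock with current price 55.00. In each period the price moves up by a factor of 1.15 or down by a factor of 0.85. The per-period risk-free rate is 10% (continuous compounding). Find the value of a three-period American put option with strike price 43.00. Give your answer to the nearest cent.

Risk-neutral probability p = (e^0.1 − 0.85)/(1.15 − 0.85) = 0.2552/0.3000 = 0.8506
Terminal stock prices: S_uuu = 83.65, S_uud = 61.83, S_udd = 45.7, S_ddd = 33.78
Terminal payoffs (K − S): max(-40.65, 0) = 0, max(-18.83, 0) = 0, max(-2.698, 0) = 0, max(9.223, 0) = 9.223
Node uu (S = 72.74): continuation = e^(−0.1)·[0.8506·0.0000 + 0.1494·0.0000] = 0.0000; exercise value = 0.0000 ≤ continuation, so V_uu = 0.0000
Node ud (S = 53.76): continuation = e^(−0.1)·[0.8506·0.0000 + 0.1494·0.0000] = 0.0000; exercise value = 0.0000 ≤ continuation, so V_ud = 0.0000
Node dd (S = 39.74): continuation = e^(−0.1)·[0.8506·0.0000 + 0.1494·9.2231] = 1.2471; exercise value = 3.2625 > continuation, so V_dd = 3.2625 (exercise)
Node u (S = 63.25): continuation = e^(−0.1)·[0.8506·0.0000 + 0.1494·0.0000] = 0.0000; exercise value = 0.0000 ≤ continuation, so V_u = 0.0000
Node d (S = 46.75): continuation = e^(−0.1)·[0.8506·0.0000 + 0.1494·3.2625] = 0.4411; exercise value = 0.0000 ≤ continuation, so V_d = 0.4411
Node 0 (S = 55): continuation = e^(−0.1)·[0.8506·0.0000 + 0.1494·0.4411] = 0.0596; exercise value = 0.0000 ≤ continuation, so V_0 = 0.0596

0.06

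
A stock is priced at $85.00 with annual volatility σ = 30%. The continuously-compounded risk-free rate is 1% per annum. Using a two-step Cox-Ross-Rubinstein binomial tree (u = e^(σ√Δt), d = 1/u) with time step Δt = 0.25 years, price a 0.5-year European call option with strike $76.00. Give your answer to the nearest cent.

CRR parameters: u = e^(σ√Δt) = e^(0.3·√0.25) = 1.1618, d = 1/u = 0.8607
Per-period rate: rΔt = 0.01·0.25 = 0.0025, so R = e^0.0025 = 1.0025
Risk-neutral probability p = (e^0.0025 − 0.8607)/(1.1618 − 0.8607) = 0.1418/0.3011 = 0.4709
Terminal stock prices: S_uu = 114.7, S_ud = 85, S_dd = 62.97
Terminal payoffs (S − K): max(38.74, 0) = 38.74, max(9, 0) = 9, max(-13.03, 0) = 0
Node u (S = 98.76): V_u = e^(−0.0025)·[0.4709·38.7380 + 0.5291·9.0000] = 22.9457
Node d (S = 73.16): V_d = e^(−0.0025)·[0.4709·9.0000 + 0.5291·0.0000] = 4.2274
Node 0 (S = 85): V_0 = e^(−0.0025)·[0.4709·22.9457 + 0.5291·4.2274] = 13.0089

$13.01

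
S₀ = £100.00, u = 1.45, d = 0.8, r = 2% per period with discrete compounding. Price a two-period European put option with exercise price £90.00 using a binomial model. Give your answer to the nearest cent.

Risk-neutral probability p = (1 + 0.02 − 0.8)/(1.45 − 0.8) = 0.2200/0.6500 = 0.3385
Terminal stock prices: S_uu = 210.2, S_ud = 116, S_dd = 64
Terminal payoffs (K − S): max(-120.2, 0) = 0, max(-26, 0) = 0, max(26, 0) = 26
Node u (S = 145): V_u = 1/1.02·[0.3385·0.0000 + 0.6615·0.0000] = 0.0000
Node d (S = 80): V_d = 1/1.02·[0.3385·0.0000 + 0.6615·26.0000] = 16.8627
Node 0 (S = 100): V_0 = 1/1.02·[0.3385·0.0000 + 0.6615·16.8627] = 10.9366

£10.94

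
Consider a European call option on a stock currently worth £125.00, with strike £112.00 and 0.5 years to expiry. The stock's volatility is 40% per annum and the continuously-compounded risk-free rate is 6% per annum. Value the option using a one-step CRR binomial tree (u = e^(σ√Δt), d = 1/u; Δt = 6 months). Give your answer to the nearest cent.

CRR parameters: u = e^(σ√Δt) = e^(0.4·√0.5) = 1.3269, d = 1/u = 0.7536
Per-period rate: rΔt = 0.06·0.5 = 0.03, so R = e^0.03 = 1.0305
Risk-neutral probability p = (e^0.03 − 0.7536)/(1.3269 − 0.7536) = 0.2768/0.5733 = 0.4829
Terminal stock prices: S_u = 165.9, S_d = 94.2
Terminal payoffs (S − K): max(53.86, 0) = 53.86, max(-17.8, 0) = 0
Node 0 (S = 125): V_0 = e^(−0.03)·[0.4829·53.8621 + 0.5171·0.0000] = 25.2404

£25.24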